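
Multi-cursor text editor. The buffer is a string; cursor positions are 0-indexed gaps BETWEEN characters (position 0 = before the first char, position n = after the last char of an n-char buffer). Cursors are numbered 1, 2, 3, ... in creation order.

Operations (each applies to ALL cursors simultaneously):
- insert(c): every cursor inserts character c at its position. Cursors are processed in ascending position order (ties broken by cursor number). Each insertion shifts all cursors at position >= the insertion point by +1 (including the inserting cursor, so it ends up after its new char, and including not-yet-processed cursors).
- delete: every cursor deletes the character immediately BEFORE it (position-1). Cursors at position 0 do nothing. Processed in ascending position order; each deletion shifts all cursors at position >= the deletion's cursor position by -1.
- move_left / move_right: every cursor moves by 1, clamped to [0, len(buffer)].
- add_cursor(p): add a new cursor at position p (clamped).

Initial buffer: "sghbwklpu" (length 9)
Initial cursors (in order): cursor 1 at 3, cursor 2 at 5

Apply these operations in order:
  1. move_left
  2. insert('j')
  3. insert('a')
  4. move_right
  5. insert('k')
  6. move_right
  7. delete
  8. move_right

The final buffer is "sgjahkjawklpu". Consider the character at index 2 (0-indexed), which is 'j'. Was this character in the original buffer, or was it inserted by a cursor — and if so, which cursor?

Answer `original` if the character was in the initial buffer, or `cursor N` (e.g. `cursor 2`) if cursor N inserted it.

Answer: cursor 1

Derivation:
After op 1 (move_left): buffer="sghbwklpu" (len 9), cursors c1@2 c2@4, authorship .........
After op 2 (insert('j')): buffer="sgjhbjwklpu" (len 11), cursors c1@3 c2@6, authorship ..1..2.....
After op 3 (insert('a')): buffer="sgjahbjawklpu" (len 13), cursors c1@4 c2@8, authorship ..11..22.....
After op 4 (move_right): buffer="sgjahbjawklpu" (len 13), cursors c1@5 c2@9, authorship ..11..22.....
After op 5 (insert('k')): buffer="sgjahkbjawkklpu" (len 15), cursors c1@6 c2@11, authorship ..11.1.22.2....
After op 6 (move_right): buffer="sgjahkbjawkklpu" (len 15), cursors c1@7 c2@12, authorship ..11.1.22.2....
After op 7 (delete): buffer="sgjahkjawklpu" (len 13), cursors c1@6 c2@10, authorship ..11.122.2...
After op 8 (move_right): buffer="sgjahkjawklpu" (len 13), cursors c1@7 c2@11, authorship ..11.122.2...
Authorship (.=original, N=cursor N): . . 1 1 . 1 2 2 . 2 . . .
Index 2: author = 1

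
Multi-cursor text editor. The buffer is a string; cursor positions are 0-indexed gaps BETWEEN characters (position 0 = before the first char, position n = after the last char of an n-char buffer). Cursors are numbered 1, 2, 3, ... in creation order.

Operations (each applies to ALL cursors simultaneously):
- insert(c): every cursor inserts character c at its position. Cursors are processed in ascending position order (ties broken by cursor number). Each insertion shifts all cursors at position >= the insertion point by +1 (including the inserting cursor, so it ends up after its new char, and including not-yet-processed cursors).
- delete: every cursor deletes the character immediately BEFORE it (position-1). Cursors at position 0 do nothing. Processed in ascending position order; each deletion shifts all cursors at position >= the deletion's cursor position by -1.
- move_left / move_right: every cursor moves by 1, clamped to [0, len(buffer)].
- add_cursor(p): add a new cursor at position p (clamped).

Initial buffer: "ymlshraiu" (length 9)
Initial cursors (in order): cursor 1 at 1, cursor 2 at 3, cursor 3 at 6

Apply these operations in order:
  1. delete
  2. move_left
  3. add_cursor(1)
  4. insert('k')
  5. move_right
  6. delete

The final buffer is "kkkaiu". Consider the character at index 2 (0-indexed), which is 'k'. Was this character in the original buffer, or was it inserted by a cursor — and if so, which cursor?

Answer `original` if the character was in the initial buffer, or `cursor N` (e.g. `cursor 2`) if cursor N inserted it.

After op 1 (delete): buffer="mshaiu" (len 6), cursors c1@0 c2@1 c3@3, authorship ......
After op 2 (move_left): buffer="mshaiu" (len 6), cursors c1@0 c2@0 c3@2, authorship ......
After op 3 (add_cursor(1)): buffer="mshaiu" (len 6), cursors c1@0 c2@0 c4@1 c3@2, authorship ......
After op 4 (insert('k')): buffer="kkmkskhaiu" (len 10), cursors c1@2 c2@2 c4@4 c3@6, authorship 12.4.3....
After op 5 (move_right): buffer="kkmkskhaiu" (len 10), cursors c1@3 c2@3 c4@5 c3@7, authorship 12.4.3....
After op 6 (delete): buffer="kkkaiu" (len 6), cursors c1@1 c2@1 c4@2 c3@3, authorship 143...
Authorship (.=original, N=cursor N): 1 4 3 . . .
Index 2: author = 3

Answer: cursor 3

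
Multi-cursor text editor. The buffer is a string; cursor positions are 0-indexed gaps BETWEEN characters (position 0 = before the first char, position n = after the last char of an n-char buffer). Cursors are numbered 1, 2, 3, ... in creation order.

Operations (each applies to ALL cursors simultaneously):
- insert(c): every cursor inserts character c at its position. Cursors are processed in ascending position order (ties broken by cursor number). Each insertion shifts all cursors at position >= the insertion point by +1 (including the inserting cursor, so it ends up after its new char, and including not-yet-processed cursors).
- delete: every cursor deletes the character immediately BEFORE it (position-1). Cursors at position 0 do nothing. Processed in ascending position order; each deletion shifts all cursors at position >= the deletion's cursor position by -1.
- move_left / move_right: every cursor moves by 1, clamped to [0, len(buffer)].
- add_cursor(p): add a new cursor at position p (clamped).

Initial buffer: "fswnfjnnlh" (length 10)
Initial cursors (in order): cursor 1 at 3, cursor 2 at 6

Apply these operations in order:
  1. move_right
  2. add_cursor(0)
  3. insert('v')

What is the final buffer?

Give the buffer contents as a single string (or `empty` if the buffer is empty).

After op 1 (move_right): buffer="fswnfjnnlh" (len 10), cursors c1@4 c2@7, authorship ..........
After op 2 (add_cursor(0)): buffer="fswnfjnnlh" (len 10), cursors c3@0 c1@4 c2@7, authorship ..........
After op 3 (insert('v')): buffer="vfswnvfjnvnlh" (len 13), cursors c3@1 c1@6 c2@10, authorship 3....1...2...

Answer: vfswnvfjnvnlh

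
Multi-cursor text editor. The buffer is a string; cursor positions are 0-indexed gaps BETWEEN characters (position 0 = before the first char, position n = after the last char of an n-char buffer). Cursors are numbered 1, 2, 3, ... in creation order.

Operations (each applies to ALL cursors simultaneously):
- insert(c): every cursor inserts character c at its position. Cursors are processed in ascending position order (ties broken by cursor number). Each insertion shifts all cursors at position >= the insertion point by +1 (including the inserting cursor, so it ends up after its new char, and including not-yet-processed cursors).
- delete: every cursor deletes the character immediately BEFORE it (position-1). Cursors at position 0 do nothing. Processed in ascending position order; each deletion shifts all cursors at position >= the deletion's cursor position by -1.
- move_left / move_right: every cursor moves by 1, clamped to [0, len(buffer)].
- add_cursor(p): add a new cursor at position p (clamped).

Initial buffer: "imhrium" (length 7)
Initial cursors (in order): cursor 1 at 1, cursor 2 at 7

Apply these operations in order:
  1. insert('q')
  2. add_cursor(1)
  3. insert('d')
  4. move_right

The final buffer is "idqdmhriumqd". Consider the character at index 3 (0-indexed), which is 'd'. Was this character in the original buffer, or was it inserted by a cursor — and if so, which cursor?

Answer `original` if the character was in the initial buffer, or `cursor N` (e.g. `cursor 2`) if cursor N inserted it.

After op 1 (insert('q')): buffer="iqmhriumq" (len 9), cursors c1@2 c2@9, authorship .1......2
After op 2 (add_cursor(1)): buffer="iqmhriumq" (len 9), cursors c3@1 c1@2 c2@9, authorship .1......2
After op 3 (insert('d')): buffer="idqdmhriumqd" (len 12), cursors c3@2 c1@4 c2@12, authorship .311......22
After op 4 (move_right): buffer="idqdmhriumqd" (len 12), cursors c3@3 c1@5 c2@12, authorship .311......22
Authorship (.=original, N=cursor N): . 3 1 1 . . . . . . 2 2
Index 3: author = 1

Answer: cursor 1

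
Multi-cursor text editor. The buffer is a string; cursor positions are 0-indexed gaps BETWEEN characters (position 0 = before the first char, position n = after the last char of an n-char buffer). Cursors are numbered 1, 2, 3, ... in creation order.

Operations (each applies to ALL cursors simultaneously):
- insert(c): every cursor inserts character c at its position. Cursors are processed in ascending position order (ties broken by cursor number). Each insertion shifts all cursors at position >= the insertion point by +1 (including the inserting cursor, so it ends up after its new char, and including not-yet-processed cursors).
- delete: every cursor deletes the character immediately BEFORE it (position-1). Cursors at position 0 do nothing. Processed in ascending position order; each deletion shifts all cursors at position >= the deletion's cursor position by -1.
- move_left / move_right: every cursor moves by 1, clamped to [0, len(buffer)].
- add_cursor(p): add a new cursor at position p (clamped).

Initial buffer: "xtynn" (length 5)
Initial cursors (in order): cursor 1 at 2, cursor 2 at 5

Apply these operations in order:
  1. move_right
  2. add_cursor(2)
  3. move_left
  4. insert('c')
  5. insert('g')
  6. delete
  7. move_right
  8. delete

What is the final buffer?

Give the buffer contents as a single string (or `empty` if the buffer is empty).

Answer: xccnc

Derivation:
After op 1 (move_right): buffer="xtynn" (len 5), cursors c1@3 c2@5, authorship .....
After op 2 (add_cursor(2)): buffer="xtynn" (len 5), cursors c3@2 c1@3 c2@5, authorship .....
After op 3 (move_left): buffer="xtynn" (len 5), cursors c3@1 c1@2 c2@4, authorship .....
After op 4 (insert('c')): buffer="xctcyncn" (len 8), cursors c3@2 c1@4 c2@7, authorship .3.1..2.
After op 5 (insert('g')): buffer="xcgtcgyncgn" (len 11), cursors c3@3 c1@6 c2@10, authorship .33.11..22.
After op 6 (delete): buffer="xctcyncn" (len 8), cursors c3@2 c1@4 c2@7, authorship .3.1..2.
After op 7 (move_right): buffer="xctcyncn" (len 8), cursors c3@3 c1@5 c2@8, authorship .3.1..2.
After op 8 (delete): buffer="xccnc" (len 5), cursors c3@2 c1@3 c2@5, authorship .31.2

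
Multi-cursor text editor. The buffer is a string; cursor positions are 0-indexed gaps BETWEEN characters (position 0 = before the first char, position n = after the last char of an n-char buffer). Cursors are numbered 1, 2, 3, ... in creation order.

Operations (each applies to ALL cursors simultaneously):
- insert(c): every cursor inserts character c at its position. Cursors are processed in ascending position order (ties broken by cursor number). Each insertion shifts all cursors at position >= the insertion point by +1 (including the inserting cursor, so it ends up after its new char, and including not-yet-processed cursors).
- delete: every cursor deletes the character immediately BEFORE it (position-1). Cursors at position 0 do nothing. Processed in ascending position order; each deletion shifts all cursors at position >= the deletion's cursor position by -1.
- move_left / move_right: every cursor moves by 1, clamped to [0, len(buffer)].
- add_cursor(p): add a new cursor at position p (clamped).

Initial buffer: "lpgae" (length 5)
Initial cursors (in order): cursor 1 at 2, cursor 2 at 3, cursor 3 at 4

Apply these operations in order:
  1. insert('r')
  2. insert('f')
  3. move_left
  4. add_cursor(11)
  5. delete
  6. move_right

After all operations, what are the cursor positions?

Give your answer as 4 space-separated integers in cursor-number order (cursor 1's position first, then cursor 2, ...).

Answer: 3 5 7 7

Derivation:
After op 1 (insert('r')): buffer="lprgrare" (len 8), cursors c1@3 c2@5 c3@7, authorship ..1.2.3.
After op 2 (insert('f')): buffer="lprfgrfarfe" (len 11), cursors c1@4 c2@7 c3@10, authorship ..11.22.33.
After op 3 (move_left): buffer="lprfgrfarfe" (len 11), cursors c1@3 c2@6 c3@9, authorship ..11.22.33.
After op 4 (add_cursor(11)): buffer="lprfgrfarfe" (len 11), cursors c1@3 c2@6 c3@9 c4@11, authorship ..11.22.33.
After op 5 (delete): buffer="lpfgfaf" (len 7), cursors c1@2 c2@4 c3@6 c4@7, authorship ..1.2.3
After op 6 (move_right): buffer="lpfgfaf" (len 7), cursors c1@3 c2@5 c3@7 c4@7, authorship ..1.2.3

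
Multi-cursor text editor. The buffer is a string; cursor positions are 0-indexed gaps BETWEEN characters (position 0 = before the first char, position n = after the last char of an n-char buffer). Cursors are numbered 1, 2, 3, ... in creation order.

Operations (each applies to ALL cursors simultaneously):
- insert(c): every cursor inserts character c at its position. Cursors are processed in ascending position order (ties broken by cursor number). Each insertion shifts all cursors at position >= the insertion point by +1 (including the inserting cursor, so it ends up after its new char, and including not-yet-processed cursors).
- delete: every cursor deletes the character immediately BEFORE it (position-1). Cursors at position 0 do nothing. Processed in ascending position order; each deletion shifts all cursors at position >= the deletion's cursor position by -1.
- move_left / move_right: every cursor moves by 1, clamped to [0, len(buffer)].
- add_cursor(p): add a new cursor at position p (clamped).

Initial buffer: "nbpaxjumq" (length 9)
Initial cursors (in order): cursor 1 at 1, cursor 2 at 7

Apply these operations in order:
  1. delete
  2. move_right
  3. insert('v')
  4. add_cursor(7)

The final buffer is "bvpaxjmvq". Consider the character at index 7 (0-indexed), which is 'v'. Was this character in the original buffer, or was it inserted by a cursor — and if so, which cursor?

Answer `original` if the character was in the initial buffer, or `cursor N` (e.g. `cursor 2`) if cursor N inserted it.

After op 1 (delete): buffer="bpaxjmq" (len 7), cursors c1@0 c2@5, authorship .......
After op 2 (move_right): buffer="bpaxjmq" (len 7), cursors c1@1 c2@6, authorship .......
After op 3 (insert('v')): buffer="bvpaxjmvq" (len 9), cursors c1@2 c2@8, authorship .1.....2.
After op 4 (add_cursor(7)): buffer="bvpaxjmvq" (len 9), cursors c1@2 c3@7 c2@8, authorship .1.....2.
Authorship (.=original, N=cursor N): . 1 . . . . . 2 .
Index 7: author = 2

Answer: cursor 2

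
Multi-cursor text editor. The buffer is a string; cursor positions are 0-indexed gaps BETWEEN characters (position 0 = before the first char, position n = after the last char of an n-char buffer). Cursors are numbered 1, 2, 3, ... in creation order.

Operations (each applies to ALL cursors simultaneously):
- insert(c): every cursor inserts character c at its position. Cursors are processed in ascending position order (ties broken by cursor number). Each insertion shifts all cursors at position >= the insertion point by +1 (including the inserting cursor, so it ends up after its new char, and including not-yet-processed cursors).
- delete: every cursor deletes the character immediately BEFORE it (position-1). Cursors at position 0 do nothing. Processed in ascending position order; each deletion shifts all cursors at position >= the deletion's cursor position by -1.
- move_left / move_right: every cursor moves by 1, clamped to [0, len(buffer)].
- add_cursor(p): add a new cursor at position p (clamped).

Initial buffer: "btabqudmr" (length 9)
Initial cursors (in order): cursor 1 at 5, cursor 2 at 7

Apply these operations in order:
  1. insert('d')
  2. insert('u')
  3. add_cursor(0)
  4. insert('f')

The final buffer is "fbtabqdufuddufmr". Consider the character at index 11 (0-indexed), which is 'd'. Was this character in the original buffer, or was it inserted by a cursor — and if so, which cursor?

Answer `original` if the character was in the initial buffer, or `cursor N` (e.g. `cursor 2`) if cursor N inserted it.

Answer: cursor 2

Derivation:
After op 1 (insert('d')): buffer="btabqduddmr" (len 11), cursors c1@6 c2@9, authorship .....1..2..
After op 2 (insert('u')): buffer="btabqduuddumr" (len 13), cursors c1@7 c2@11, authorship .....11..22..
After op 3 (add_cursor(0)): buffer="btabqduuddumr" (len 13), cursors c3@0 c1@7 c2@11, authorship .....11..22..
After op 4 (insert('f')): buffer="fbtabqdufuddufmr" (len 16), cursors c3@1 c1@9 c2@14, authorship 3.....111..222..
Authorship (.=original, N=cursor N): 3 . . . . . 1 1 1 . . 2 2 2 . .
Index 11: author = 2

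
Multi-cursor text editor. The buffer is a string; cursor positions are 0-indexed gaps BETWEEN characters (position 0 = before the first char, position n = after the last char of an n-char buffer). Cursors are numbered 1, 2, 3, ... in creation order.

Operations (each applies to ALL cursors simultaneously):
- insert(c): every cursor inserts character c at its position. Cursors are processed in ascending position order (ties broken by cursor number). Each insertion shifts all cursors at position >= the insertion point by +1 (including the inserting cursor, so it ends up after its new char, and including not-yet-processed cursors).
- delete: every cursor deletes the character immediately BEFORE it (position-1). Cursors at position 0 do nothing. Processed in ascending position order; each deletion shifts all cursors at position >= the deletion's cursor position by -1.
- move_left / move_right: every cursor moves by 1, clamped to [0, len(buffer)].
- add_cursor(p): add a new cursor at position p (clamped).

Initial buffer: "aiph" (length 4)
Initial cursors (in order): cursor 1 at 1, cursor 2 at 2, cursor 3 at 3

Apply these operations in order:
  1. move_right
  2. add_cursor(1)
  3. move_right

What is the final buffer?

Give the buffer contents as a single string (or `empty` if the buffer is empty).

Answer: aiph

Derivation:
After op 1 (move_right): buffer="aiph" (len 4), cursors c1@2 c2@3 c3@4, authorship ....
After op 2 (add_cursor(1)): buffer="aiph" (len 4), cursors c4@1 c1@2 c2@3 c3@4, authorship ....
After op 3 (move_right): buffer="aiph" (len 4), cursors c4@2 c1@3 c2@4 c3@4, authorship ....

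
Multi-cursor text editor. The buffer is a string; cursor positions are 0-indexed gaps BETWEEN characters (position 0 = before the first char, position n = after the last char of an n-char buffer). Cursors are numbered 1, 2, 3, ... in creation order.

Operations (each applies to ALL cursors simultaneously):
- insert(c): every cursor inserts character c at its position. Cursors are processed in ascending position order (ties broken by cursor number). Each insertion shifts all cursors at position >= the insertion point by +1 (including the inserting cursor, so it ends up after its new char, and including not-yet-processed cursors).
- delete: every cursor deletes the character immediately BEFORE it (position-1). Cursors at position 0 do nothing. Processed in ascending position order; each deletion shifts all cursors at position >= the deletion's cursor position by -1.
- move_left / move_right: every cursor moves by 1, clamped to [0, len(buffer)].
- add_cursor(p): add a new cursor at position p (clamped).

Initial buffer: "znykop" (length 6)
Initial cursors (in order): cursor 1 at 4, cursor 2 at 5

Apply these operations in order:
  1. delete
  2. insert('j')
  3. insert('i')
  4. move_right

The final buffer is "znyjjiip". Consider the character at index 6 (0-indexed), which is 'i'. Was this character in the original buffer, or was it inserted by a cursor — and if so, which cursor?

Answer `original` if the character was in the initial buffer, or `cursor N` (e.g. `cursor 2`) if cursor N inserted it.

After op 1 (delete): buffer="znyp" (len 4), cursors c1@3 c2@3, authorship ....
After op 2 (insert('j')): buffer="znyjjp" (len 6), cursors c1@5 c2@5, authorship ...12.
After op 3 (insert('i')): buffer="znyjjiip" (len 8), cursors c1@7 c2@7, authorship ...1212.
After op 4 (move_right): buffer="znyjjiip" (len 8), cursors c1@8 c2@8, authorship ...1212.
Authorship (.=original, N=cursor N): . . . 1 2 1 2 .
Index 6: author = 2

Answer: cursor 2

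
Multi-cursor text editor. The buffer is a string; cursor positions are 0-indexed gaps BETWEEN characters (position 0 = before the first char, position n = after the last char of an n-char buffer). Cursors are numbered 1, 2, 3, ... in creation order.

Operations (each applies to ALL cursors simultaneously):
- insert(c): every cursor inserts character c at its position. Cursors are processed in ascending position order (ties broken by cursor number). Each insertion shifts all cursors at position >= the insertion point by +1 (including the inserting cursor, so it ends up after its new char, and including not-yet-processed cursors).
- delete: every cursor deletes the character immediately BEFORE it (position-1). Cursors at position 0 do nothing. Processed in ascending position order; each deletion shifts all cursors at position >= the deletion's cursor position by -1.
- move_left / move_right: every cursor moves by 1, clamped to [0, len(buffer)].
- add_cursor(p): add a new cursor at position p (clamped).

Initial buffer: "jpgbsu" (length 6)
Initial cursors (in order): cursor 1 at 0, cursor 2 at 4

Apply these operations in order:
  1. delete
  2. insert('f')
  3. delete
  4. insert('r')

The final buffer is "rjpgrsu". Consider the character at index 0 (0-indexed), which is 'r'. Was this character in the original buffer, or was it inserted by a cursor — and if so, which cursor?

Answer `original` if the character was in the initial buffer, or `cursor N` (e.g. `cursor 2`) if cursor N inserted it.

Answer: cursor 1

Derivation:
After op 1 (delete): buffer="jpgsu" (len 5), cursors c1@0 c2@3, authorship .....
After op 2 (insert('f')): buffer="fjpgfsu" (len 7), cursors c1@1 c2@5, authorship 1...2..
After op 3 (delete): buffer="jpgsu" (len 5), cursors c1@0 c2@3, authorship .....
After op 4 (insert('r')): buffer="rjpgrsu" (len 7), cursors c1@1 c2@5, authorship 1...2..
Authorship (.=original, N=cursor N): 1 . . . 2 . .
Index 0: author = 1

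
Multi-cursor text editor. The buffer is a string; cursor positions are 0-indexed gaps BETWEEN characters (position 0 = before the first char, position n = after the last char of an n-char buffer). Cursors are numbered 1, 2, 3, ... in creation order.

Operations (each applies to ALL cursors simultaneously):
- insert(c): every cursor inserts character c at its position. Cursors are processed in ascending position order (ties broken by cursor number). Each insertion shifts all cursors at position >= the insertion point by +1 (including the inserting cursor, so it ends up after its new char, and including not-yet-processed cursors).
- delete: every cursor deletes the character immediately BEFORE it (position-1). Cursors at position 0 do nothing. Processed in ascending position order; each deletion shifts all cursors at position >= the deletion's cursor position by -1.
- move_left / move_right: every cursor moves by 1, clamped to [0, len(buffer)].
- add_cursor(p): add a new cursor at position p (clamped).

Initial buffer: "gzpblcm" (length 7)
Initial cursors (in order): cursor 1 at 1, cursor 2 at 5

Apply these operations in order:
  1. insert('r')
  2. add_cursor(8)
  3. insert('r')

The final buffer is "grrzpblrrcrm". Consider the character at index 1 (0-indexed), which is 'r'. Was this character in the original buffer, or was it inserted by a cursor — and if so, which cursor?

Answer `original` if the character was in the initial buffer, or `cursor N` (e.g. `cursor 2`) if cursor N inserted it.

After op 1 (insert('r')): buffer="grzpblrcm" (len 9), cursors c1@2 c2@7, authorship .1....2..
After op 2 (add_cursor(8)): buffer="grzpblrcm" (len 9), cursors c1@2 c2@7 c3@8, authorship .1....2..
After op 3 (insert('r')): buffer="grrzpblrrcrm" (len 12), cursors c1@3 c2@9 c3@11, authorship .11....22.3.
Authorship (.=original, N=cursor N): . 1 1 . . . . 2 2 . 3 .
Index 1: author = 1

Answer: cursor 1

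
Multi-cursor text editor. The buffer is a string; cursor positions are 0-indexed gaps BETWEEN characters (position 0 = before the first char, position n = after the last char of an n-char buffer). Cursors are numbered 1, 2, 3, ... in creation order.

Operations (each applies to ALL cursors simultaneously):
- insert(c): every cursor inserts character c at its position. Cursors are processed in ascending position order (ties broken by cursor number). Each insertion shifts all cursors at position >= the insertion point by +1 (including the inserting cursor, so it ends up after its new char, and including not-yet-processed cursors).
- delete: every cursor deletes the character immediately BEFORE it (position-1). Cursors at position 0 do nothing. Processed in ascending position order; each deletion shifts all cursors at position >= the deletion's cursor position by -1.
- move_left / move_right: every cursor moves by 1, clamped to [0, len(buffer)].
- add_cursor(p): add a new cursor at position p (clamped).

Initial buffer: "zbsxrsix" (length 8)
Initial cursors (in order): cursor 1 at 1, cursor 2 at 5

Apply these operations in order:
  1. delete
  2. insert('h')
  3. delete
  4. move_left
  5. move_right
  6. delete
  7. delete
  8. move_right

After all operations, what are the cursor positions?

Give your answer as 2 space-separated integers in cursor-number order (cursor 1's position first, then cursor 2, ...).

Answer: 1 1

Derivation:
After op 1 (delete): buffer="bsxsix" (len 6), cursors c1@0 c2@3, authorship ......
After op 2 (insert('h')): buffer="hbsxhsix" (len 8), cursors c1@1 c2@5, authorship 1...2...
After op 3 (delete): buffer="bsxsix" (len 6), cursors c1@0 c2@3, authorship ......
After op 4 (move_left): buffer="bsxsix" (len 6), cursors c1@0 c2@2, authorship ......
After op 5 (move_right): buffer="bsxsix" (len 6), cursors c1@1 c2@3, authorship ......
After op 6 (delete): buffer="ssix" (len 4), cursors c1@0 c2@1, authorship ....
After op 7 (delete): buffer="six" (len 3), cursors c1@0 c2@0, authorship ...
After op 8 (move_right): buffer="six" (len 3), cursors c1@1 c2@1, authorship ...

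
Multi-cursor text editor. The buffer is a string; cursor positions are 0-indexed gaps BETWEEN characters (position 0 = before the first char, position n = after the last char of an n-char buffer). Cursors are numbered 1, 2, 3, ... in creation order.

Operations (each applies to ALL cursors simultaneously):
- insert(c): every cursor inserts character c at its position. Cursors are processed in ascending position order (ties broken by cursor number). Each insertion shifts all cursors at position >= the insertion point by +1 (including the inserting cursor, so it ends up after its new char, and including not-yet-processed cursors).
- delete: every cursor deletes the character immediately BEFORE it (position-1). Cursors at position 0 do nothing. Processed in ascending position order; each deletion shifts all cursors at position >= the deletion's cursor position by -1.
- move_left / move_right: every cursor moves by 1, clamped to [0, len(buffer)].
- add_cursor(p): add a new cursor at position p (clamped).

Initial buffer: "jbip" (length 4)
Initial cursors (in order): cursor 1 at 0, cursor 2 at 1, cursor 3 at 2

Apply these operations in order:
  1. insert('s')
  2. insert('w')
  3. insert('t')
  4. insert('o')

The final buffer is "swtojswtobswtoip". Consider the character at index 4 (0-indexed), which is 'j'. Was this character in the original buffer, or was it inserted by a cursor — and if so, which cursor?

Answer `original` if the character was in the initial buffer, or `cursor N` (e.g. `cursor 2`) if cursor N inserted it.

Answer: original

Derivation:
After op 1 (insert('s')): buffer="sjsbsip" (len 7), cursors c1@1 c2@3 c3@5, authorship 1.2.3..
After op 2 (insert('w')): buffer="swjswbswip" (len 10), cursors c1@2 c2@5 c3@8, authorship 11.22.33..
After op 3 (insert('t')): buffer="swtjswtbswtip" (len 13), cursors c1@3 c2@7 c3@11, authorship 111.222.333..
After op 4 (insert('o')): buffer="swtojswtobswtoip" (len 16), cursors c1@4 c2@9 c3@14, authorship 1111.2222.3333..
Authorship (.=original, N=cursor N): 1 1 1 1 . 2 2 2 2 . 3 3 3 3 . .
Index 4: author = original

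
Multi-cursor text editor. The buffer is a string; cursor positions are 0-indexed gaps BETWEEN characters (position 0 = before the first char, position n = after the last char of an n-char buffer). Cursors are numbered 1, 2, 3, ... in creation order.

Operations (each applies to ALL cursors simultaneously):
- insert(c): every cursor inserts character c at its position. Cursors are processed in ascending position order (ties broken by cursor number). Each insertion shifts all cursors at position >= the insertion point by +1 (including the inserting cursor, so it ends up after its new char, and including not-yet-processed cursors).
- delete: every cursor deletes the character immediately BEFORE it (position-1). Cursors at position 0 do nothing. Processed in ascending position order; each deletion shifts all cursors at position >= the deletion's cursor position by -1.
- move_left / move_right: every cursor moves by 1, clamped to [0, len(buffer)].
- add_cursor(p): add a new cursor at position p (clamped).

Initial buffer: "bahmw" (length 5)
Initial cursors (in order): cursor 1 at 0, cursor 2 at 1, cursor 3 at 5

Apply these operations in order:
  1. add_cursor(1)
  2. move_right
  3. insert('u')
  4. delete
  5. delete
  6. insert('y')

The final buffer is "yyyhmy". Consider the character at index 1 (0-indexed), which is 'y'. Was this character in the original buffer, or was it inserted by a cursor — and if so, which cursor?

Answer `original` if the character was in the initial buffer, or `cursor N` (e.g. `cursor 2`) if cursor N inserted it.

After op 1 (add_cursor(1)): buffer="bahmw" (len 5), cursors c1@0 c2@1 c4@1 c3@5, authorship .....
After op 2 (move_right): buffer="bahmw" (len 5), cursors c1@1 c2@2 c4@2 c3@5, authorship .....
After op 3 (insert('u')): buffer="buauuhmwu" (len 9), cursors c1@2 c2@5 c4@5 c3@9, authorship .1.24...3
After op 4 (delete): buffer="bahmw" (len 5), cursors c1@1 c2@2 c4@2 c3@5, authorship .....
After op 5 (delete): buffer="hm" (len 2), cursors c1@0 c2@0 c4@0 c3@2, authorship ..
After op 6 (insert('y')): buffer="yyyhmy" (len 6), cursors c1@3 c2@3 c4@3 c3@6, authorship 124..3
Authorship (.=original, N=cursor N): 1 2 4 . . 3
Index 1: author = 2

Answer: cursor 2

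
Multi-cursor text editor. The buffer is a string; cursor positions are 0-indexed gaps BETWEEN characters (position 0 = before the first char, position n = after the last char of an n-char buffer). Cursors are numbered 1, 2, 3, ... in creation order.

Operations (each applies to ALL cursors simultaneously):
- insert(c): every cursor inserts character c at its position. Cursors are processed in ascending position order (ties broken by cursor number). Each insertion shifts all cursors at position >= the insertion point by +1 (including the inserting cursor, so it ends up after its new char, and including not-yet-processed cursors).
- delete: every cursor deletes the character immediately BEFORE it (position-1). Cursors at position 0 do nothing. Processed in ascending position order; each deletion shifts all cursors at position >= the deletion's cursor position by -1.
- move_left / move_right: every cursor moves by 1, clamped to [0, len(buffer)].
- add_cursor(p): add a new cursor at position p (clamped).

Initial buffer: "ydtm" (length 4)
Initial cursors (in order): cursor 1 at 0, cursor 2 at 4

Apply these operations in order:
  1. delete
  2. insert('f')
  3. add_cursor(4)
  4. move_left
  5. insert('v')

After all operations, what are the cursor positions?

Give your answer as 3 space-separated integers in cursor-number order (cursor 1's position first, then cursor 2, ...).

After op 1 (delete): buffer="ydt" (len 3), cursors c1@0 c2@3, authorship ...
After op 2 (insert('f')): buffer="fydtf" (len 5), cursors c1@1 c2@5, authorship 1...2
After op 3 (add_cursor(4)): buffer="fydtf" (len 5), cursors c1@1 c3@4 c2@5, authorship 1...2
After op 4 (move_left): buffer="fydtf" (len 5), cursors c1@0 c3@3 c2@4, authorship 1...2
After op 5 (insert('v')): buffer="vfydvtvf" (len 8), cursors c1@1 c3@5 c2@7, authorship 11..3.22

Answer: 1 7 5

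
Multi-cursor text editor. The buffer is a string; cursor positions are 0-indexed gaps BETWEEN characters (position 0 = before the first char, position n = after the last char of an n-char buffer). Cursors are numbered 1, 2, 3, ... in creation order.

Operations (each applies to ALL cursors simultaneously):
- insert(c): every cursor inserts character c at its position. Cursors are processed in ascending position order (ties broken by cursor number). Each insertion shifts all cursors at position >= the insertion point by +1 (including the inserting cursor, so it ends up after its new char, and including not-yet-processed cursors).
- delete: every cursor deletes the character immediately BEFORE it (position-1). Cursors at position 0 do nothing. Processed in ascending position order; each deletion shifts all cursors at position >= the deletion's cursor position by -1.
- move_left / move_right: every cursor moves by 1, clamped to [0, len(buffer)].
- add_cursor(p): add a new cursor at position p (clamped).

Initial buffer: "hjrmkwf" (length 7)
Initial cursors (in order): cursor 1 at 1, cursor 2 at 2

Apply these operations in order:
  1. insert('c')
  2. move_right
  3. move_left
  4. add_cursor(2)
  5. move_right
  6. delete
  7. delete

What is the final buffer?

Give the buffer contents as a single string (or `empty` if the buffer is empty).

After op 1 (insert('c')): buffer="hcjcrmkwf" (len 9), cursors c1@2 c2@4, authorship .1.2.....
After op 2 (move_right): buffer="hcjcrmkwf" (len 9), cursors c1@3 c2@5, authorship .1.2.....
After op 3 (move_left): buffer="hcjcrmkwf" (len 9), cursors c1@2 c2@4, authorship .1.2.....
After op 4 (add_cursor(2)): buffer="hcjcrmkwf" (len 9), cursors c1@2 c3@2 c2@4, authorship .1.2.....
After op 5 (move_right): buffer="hcjcrmkwf" (len 9), cursors c1@3 c3@3 c2@5, authorship .1.2.....
After op 6 (delete): buffer="hcmkwf" (len 6), cursors c1@1 c3@1 c2@2, authorship .2....
After op 7 (delete): buffer="mkwf" (len 4), cursors c1@0 c2@0 c3@0, authorship ....

Answer: mkwf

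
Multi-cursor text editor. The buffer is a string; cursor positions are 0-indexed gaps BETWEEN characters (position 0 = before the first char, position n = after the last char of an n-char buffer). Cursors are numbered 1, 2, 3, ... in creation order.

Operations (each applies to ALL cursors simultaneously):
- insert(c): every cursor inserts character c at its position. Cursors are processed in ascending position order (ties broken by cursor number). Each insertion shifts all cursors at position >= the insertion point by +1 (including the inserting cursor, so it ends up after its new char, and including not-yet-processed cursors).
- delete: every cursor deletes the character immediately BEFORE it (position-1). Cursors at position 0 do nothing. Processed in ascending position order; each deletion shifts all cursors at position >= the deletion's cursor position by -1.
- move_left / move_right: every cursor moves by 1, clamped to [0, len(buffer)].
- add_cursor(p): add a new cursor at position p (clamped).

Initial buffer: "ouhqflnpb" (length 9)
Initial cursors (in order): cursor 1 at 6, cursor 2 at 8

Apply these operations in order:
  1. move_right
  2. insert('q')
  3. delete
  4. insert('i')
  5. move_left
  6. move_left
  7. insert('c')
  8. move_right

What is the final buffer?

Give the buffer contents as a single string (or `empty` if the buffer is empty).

Answer: ouhqflcnipcbi

Derivation:
After op 1 (move_right): buffer="ouhqflnpb" (len 9), cursors c1@7 c2@9, authorship .........
After op 2 (insert('q')): buffer="ouhqflnqpbq" (len 11), cursors c1@8 c2@11, authorship .......1..2
After op 3 (delete): buffer="ouhqflnpb" (len 9), cursors c1@7 c2@9, authorship .........
After op 4 (insert('i')): buffer="ouhqflnipbi" (len 11), cursors c1@8 c2@11, authorship .......1..2
After op 5 (move_left): buffer="ouhqflnipbi" (len 11), cursors c1@7 c2@10, authorship .......1..2
After op 6 (move_left): buffer="ouhqflnipbi" (len 11), cursors c1@6 c2@9, authorship .......1..2
After op 7 (insert('c')): buffer="ouhqflcnipcbi" (len 13), cursors c1@7 c2@11, authorship ......1.1.2.2
After op 8 (move_right): buffer="ouhqflcnipcbi" (len 13), cursors c1@8 c2@12, authorship ......1.1.2.2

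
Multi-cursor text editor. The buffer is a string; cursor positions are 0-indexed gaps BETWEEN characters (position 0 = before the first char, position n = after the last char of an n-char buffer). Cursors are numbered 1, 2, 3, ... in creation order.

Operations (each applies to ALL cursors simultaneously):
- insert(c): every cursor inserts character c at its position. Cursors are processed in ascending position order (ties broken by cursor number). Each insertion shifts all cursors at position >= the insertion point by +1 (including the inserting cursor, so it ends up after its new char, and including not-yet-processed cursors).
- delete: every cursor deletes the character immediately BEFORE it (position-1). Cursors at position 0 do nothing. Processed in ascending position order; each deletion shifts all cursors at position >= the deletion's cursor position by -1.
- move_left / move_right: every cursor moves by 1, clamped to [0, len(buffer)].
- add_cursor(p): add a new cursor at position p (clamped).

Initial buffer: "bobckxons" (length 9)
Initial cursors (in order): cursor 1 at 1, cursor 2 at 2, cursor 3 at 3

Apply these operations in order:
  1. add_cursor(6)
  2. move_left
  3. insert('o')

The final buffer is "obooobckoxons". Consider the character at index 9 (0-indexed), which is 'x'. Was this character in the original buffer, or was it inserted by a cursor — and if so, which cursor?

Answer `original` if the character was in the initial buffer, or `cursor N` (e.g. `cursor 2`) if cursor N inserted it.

After op 1 (add_cursor(6)): buffer="bobckxons" (len 9), cursors c1@1 c2@2 c3@3 c4@6, authorship .........
After op 2 (move_left): buffer="bobckxons" (len 9), cursors c1@0 c2@1 c3@2 c4@5, authorship .........
After op 3 (insert('o')): buffer="obooobckoxons" (len 13), cursors c1@1 c2@3 c3@5 c4@9, authorship 1.2.3...4....
Authorship (.=original, N=cursor N): 1 . 2 . 3 . . . 4 . . . .
Index 9: author = original

Answer: original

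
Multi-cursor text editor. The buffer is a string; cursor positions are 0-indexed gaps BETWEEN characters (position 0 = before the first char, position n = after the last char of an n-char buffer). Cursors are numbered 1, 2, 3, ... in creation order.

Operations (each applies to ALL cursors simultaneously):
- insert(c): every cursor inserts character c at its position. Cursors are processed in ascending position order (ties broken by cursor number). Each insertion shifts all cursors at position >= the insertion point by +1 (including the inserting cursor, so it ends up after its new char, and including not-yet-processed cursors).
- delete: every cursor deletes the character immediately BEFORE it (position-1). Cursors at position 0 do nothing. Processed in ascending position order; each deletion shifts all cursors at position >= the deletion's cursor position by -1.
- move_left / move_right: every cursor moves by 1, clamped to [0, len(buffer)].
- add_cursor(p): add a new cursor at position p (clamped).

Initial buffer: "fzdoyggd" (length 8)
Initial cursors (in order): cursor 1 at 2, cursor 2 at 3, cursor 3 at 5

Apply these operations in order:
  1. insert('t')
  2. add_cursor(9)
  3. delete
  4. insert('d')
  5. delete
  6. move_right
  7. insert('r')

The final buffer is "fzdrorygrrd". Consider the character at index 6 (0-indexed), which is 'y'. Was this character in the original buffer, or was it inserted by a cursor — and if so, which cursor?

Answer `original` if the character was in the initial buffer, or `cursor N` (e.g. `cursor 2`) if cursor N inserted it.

Answer: original

Derivation:
After op 1 (insert('t')): buffer="fztdtoytggd" (len 11), cursors c1@3 c2@5 c3@8, authorship ..1.2..3...
After op 2 (add_cursor(9)): buffer="fztdtoytggd" (len 11), cursors c1@3 c2@5 c3@8 c4@9, authorship ..1.2..3...
After op 3 (delete): buffer="fzdoygd" (len 7), cursors c1@2 c2@3 c3@5 c4@5, authorship .......
After op 4 (insert('d')): buffer="fzdddoyddgd" (len 11), cursors c1@3 c2@5 c3@9 c4@9, authorship ..1.2..34..
After op 5 (delete): buffer="fzdoygd" (len 7), cursors c1@2 c2@3 c3@5 c4@5, authorship .......
After op 6 (move_right): buffer="fzdoygd" (len 7), cursors c1@3 c2@4 c3@6 c4@6, authorship .......
After op 7 (insert('r')): buffer="fzdrorygrrd" (len 11), cursors c1@4 c2@6 c3@10 c4@10, authorship ...1.2..34.
Authorship (.=original, N=cursor N): . . . 1 . 2 . . 3 4 .
Index 6: author = original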